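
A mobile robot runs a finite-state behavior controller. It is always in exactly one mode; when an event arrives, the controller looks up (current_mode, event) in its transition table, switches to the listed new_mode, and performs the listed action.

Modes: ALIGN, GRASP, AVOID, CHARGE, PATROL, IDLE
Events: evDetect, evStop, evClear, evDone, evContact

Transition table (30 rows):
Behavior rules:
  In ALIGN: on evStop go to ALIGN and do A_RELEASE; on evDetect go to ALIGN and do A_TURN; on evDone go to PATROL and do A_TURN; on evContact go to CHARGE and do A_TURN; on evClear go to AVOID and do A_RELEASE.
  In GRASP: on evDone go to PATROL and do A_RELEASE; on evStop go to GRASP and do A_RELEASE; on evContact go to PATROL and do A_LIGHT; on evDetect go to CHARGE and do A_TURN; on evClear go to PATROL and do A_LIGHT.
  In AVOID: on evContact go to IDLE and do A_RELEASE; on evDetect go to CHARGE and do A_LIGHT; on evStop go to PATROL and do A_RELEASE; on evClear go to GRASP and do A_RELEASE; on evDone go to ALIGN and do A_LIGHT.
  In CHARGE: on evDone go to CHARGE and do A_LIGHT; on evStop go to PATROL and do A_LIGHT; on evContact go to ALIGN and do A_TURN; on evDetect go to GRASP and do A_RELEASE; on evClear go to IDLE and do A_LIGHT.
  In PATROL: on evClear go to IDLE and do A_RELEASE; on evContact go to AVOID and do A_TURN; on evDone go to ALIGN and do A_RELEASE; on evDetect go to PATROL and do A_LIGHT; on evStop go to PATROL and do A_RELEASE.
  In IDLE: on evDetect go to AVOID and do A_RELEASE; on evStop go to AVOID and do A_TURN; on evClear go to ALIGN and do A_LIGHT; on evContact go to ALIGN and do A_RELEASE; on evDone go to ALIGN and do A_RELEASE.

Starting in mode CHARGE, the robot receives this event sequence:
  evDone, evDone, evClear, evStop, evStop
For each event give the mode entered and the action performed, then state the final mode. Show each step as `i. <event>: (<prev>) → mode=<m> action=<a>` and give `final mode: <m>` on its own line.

1. evDone: (CHARGE) → mode=CHARGE action=A_LIGHT
2. evDone: (CHARGE) → mode=CHARGE action=A_LIGHT
3. evClear: (CHARGE) → mode=IDLE action=A_LIGHT
4. evStop: (IDLE) → mode=AVOID action=A_TURN
5. evStop: (AVOID) → mode=PATROL action=A_RELEASE

final mode: PATROL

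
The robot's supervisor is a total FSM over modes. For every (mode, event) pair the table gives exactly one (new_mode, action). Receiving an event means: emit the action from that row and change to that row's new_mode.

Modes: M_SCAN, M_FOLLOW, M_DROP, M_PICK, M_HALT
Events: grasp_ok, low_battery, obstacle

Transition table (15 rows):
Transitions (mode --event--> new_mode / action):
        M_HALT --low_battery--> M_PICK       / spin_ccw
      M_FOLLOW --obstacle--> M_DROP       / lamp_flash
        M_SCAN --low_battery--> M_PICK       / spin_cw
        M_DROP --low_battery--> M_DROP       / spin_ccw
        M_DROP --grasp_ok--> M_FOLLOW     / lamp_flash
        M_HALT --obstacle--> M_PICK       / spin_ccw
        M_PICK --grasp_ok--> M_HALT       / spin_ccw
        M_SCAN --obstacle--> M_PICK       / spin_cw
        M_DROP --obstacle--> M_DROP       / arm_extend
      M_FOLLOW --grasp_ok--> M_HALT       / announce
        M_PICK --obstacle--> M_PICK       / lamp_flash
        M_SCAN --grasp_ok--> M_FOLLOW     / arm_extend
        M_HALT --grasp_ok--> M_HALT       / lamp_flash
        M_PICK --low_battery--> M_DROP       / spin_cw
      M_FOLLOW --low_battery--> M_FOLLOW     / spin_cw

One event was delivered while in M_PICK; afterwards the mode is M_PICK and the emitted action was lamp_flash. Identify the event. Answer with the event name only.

try grasp_ok: (M_PICK, grasp_ok) → (M_HALT, spin_ccw)
try low_battery: (M_PICK, low_battery) → (M_DROP, spin_cw)
try obstacle: (M_PICK, obstacle) → (M_PICK, lamp_flash)  ← matches

obstacle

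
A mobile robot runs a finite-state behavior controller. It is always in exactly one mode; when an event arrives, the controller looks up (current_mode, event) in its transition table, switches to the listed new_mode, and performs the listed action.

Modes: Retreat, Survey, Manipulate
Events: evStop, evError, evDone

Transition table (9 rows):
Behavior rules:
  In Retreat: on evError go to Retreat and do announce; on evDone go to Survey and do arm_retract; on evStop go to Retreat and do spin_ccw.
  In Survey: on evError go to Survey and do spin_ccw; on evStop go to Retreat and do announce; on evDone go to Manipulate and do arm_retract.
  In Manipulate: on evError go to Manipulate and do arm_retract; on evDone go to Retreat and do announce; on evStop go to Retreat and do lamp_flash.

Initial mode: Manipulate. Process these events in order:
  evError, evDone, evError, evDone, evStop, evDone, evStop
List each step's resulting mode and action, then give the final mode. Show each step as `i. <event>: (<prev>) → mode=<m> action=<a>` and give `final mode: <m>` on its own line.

final mode: Retreat

1. evError: (Manipulate) → mode=Manipulate action=arm_retract
2. evDone: (Manipulate) → mode=Retreat action=announce
3. evError: (Retreat) → mode=Retreat action=announce
4. evDone: (Retreat) → mode=Survey action=arm_retract
5. evStop: (Survey) → mode=Retreat action=announce
6. evDone: (Retreat) → mode=Survey action=arm_retract
7. evStop: (Survey) → mode=Retreat action=announce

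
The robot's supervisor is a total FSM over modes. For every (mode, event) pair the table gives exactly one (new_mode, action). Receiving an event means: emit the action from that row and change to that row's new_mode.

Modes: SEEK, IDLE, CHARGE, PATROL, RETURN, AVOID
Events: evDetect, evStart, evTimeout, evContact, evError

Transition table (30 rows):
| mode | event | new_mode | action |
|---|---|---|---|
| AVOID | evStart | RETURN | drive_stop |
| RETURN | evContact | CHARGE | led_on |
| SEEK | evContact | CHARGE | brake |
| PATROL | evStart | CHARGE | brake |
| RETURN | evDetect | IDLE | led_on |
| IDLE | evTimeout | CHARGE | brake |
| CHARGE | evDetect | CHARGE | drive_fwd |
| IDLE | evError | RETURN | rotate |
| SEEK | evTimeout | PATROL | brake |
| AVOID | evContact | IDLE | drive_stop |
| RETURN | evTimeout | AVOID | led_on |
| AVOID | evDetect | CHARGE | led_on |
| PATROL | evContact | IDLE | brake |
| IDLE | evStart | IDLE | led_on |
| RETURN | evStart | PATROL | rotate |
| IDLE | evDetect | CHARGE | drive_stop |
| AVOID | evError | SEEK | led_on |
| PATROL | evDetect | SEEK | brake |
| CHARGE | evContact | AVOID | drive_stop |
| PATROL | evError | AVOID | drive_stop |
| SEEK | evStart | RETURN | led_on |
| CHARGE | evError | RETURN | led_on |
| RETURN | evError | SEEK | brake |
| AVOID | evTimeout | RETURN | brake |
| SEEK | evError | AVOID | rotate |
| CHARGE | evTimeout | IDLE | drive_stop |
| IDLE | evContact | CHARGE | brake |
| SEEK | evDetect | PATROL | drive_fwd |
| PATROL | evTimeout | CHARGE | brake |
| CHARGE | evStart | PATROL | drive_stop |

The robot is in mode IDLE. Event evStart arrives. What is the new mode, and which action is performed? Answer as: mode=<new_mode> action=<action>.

current mode = IDLE; filter table to that mode:
  (IDLE, evTimeout) → (CHARGE, brake)
  (IDLE, evError) → (RETURN, rotate)
  (IDLE, evStart) → (IDLE, led_on)  ← event matches
  (IDLE, evDetect) → (CHARGE, drive_stop)
  (IDLE, evContact) → (CHARGE, brake)
event = evStart selects (IDLE, led_on)

mode=IDLE action=led_on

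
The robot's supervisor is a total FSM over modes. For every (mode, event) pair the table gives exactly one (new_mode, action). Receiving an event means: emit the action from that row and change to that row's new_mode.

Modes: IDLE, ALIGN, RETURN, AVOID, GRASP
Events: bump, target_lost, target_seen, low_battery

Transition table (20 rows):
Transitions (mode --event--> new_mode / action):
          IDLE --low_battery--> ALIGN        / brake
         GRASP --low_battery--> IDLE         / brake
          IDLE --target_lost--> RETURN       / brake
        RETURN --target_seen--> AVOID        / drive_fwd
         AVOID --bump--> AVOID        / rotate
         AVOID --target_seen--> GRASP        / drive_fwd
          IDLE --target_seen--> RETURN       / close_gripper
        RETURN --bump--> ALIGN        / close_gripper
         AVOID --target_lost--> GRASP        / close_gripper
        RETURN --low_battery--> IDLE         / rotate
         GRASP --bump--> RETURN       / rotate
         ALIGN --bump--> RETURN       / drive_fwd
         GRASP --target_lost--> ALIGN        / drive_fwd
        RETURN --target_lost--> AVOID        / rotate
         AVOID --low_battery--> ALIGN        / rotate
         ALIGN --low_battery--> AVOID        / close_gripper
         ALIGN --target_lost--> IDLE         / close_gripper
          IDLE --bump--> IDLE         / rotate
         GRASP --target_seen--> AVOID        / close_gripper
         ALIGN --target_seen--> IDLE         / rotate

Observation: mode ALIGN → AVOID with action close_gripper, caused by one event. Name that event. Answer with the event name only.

try bump: (ALIGN, bump) → (RETURN, drive_fwd)
try target_lost: (ALIGN, target_lost) → (IDLE, close_gripper)
try target_seen: (ALIGN, target_seen) → (IDLE, rotate)
try low_battery: (ALIGN, low_battery) → (AVOID, close_gripper)  ← matches

low_battery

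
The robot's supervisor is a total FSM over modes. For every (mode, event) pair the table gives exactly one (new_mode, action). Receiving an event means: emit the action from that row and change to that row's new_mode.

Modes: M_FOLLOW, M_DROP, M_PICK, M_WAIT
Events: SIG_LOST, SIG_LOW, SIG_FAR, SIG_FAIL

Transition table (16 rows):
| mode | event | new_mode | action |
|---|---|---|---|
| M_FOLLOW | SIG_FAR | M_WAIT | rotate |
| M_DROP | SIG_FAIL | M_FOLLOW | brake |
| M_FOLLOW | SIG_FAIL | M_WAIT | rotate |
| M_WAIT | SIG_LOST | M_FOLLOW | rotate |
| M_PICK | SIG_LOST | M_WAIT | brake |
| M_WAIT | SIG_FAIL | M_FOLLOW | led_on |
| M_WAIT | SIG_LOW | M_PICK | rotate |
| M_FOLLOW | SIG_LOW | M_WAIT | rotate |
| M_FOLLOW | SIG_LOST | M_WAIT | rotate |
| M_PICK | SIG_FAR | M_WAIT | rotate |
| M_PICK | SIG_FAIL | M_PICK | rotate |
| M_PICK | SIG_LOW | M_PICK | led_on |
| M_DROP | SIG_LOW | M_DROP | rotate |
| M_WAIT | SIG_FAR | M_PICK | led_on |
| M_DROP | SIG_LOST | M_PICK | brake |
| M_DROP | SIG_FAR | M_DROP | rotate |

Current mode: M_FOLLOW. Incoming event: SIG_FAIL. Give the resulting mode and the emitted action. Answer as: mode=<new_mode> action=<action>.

mode=M_WAIT action=rotate

current mode = M_FOLLOW; filter table to that mode:
  (M_FOLLOW, SIG_FAR) → (M_WAIT, rotate)
  (M_FOLLOW, SIG_FAIL) → (M_WAIT, rotate)  ← event matches
  (M_FOLLOW, SIG_LOW) → (M_WAIT, rotate)
  (M_FOLLOW, SIG_LOST) → (M_WAIT, rotate)
event = SIG_FAIL selects (M_WAIT, rotate)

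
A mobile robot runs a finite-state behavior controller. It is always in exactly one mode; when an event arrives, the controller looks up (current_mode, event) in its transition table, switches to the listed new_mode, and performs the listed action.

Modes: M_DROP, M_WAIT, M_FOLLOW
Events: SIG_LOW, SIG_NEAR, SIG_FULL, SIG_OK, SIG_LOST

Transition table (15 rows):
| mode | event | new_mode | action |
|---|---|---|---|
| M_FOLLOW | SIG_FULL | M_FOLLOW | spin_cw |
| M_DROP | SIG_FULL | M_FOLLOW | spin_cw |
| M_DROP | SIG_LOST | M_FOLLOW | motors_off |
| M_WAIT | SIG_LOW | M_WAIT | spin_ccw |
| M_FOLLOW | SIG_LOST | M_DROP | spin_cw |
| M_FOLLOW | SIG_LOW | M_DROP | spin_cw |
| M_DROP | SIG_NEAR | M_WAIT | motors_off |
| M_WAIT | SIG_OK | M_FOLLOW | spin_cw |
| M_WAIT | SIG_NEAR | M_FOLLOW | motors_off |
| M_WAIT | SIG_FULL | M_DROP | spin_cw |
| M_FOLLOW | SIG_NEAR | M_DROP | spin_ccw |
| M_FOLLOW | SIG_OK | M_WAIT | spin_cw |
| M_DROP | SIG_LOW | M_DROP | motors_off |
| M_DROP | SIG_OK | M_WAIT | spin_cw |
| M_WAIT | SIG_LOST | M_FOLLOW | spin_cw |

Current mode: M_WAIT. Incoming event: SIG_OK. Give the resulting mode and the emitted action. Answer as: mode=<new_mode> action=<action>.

mode=M_FOLLOW action=spin_cw

current mode = M_WAIT; filter table to that mode:
  (M_WAIT, SIG_LOW) → (M_WAIT, spin_ccw)
  (M_WAIT, SIG_OK) → (M_FOLLOW, spin_cw)  ← event matches
  (M_WAIT, SIG_NEAR) → (M_FOLLOW, motors_off)
  (M_WAIT, SIG_FULL) → (M_DROP, spin_cw)
  (M_WAIT, SIG_LOST) → (M_FOLLOW, spin_cw)
event = SIG_OK selects (M_FOLLOW, spin_cw)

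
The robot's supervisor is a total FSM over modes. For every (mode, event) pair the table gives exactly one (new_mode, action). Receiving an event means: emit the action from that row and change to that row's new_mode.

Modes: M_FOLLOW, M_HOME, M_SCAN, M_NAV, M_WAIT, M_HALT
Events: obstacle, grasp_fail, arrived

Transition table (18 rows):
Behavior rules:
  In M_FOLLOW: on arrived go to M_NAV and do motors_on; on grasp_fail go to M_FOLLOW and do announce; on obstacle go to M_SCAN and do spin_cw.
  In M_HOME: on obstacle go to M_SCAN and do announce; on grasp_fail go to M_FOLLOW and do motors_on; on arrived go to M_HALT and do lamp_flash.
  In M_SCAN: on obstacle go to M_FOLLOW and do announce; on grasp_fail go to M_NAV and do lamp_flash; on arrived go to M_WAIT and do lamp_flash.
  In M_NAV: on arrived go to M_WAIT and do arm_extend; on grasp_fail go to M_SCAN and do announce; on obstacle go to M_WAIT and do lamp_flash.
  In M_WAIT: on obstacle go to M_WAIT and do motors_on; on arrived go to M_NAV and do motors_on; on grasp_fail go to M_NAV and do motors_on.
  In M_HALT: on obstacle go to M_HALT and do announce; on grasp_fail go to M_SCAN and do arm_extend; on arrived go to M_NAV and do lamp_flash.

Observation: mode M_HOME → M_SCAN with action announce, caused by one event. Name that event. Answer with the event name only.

try obstacle: (M_HOME, obstacle) → (M_SCAN, announce)  ← matches
try grasp_fail: (M_HOME, grasp_fail) → (M_FOLLOW, motors_on)
try arrived: (M_HOME, arrived) → (M_HALT, lamp_flash)

obstacle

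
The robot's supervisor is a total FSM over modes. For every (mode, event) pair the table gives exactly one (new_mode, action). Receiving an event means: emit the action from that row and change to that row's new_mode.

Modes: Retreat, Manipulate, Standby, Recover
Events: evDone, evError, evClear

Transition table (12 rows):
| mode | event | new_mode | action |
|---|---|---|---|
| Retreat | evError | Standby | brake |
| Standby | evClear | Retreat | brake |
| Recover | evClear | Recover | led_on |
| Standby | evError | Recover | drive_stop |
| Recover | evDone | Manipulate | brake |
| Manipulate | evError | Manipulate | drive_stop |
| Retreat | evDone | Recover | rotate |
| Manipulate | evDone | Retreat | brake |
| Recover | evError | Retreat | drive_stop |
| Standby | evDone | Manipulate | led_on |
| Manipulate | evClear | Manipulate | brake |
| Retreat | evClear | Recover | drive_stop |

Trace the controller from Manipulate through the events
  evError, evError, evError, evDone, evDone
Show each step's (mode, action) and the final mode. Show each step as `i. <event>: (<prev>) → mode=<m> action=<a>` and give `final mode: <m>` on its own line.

1. evError: (Manipulate) → mode=Manipulate action=drive_stop
2. evError: (Manipulate) → mode=Manipulate action=drive_stop
3. evError: (Manipulate) → mode=Manipulate action=drive_stop
4. evDone: (Manipulate) → mode=Retreat action=brake
5. evDone: (Retreat) → mode=Recover action=rotate

final mode: Recover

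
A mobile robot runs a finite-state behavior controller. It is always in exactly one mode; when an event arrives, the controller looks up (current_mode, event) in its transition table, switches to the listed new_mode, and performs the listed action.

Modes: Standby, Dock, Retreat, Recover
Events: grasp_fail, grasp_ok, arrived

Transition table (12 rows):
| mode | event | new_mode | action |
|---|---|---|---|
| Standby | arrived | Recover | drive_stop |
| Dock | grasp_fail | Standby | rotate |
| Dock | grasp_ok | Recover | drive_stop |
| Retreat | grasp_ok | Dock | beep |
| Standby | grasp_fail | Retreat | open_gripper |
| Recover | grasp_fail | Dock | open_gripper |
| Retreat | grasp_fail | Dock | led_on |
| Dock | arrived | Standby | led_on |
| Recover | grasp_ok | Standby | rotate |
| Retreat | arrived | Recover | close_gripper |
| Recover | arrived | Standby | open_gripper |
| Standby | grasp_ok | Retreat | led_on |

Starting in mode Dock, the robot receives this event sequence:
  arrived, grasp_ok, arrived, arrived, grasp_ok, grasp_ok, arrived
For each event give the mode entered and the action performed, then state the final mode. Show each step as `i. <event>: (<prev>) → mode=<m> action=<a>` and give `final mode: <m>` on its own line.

1. arrived: (Dock) → mode=Standby action=led_on
2. grasp_ok: (Standby) → mode=Retreat action=led_on
3. arrived: (Retreat) → mode=Recover action=close_gripper
4. arrived: (Recover) → mode=Standby action=open_gripper
5. grasp_ok: (Standby) → mode=Retreat action=led_on
6. grasp_ok: (Retreat) → mode=Dock action=beep
7. arrived: (Dock) → mode=Standby action=led_on

final mode: Standby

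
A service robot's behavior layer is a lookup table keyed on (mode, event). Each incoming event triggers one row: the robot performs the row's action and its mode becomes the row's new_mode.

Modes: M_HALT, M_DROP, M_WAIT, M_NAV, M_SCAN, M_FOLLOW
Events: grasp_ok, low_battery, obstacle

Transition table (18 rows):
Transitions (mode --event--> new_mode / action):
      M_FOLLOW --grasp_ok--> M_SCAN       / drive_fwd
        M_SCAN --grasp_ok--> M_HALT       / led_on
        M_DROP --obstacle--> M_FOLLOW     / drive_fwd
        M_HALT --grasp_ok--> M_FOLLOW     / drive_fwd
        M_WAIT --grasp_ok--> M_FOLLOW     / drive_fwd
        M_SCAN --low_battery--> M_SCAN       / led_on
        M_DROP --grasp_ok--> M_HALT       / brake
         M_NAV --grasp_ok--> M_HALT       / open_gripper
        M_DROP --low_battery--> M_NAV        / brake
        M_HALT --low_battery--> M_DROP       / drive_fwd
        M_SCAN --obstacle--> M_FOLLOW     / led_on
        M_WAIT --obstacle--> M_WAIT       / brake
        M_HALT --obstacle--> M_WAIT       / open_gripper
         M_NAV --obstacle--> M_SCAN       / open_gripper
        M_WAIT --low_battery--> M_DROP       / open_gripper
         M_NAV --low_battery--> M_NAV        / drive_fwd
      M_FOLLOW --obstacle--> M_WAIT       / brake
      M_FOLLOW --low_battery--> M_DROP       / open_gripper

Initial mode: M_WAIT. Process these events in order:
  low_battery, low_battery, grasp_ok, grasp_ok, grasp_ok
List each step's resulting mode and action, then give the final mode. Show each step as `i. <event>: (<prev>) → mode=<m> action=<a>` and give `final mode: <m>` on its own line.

final mode: M_SCAN

1. low_battery: (M_WAIT) → mode=M_DROP action=open_gripper
2. low_battery: (M_DROP) → mode=M_NAV action=brake
3. grasp_ok: (M_NAV) → mode=M_HALT action=open_gripper
4. grasp_ok: (M_HALT) → mode=M_FOLLOW action=drive_fwd
5. grasp_ok: (M_FOLLOW) → mode=M_SCAN action=drive_fwd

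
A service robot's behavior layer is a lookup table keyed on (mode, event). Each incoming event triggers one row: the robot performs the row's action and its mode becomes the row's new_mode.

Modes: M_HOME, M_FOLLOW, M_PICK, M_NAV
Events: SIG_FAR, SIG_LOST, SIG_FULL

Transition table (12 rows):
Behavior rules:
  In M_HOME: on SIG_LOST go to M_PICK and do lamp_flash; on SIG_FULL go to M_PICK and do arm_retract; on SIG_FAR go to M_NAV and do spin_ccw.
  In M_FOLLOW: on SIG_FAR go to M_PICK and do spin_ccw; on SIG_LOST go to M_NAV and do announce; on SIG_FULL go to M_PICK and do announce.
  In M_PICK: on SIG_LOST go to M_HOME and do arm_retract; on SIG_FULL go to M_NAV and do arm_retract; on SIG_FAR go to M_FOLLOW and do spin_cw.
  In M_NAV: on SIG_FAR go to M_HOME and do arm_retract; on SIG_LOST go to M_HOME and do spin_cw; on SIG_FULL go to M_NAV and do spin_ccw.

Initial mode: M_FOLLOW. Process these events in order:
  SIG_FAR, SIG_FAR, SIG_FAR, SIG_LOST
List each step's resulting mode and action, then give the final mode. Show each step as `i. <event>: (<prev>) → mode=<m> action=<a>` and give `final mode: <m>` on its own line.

1. SIG_FAR: (M_FOLLOW) → mode=M_PICK action=spin_ccw
2. SIG_FAR: (M_PICK) → mode=M_FOLLOW action=spin_cw
3. SIG_FAR: (M_FOLLOW) → mode=M_PICK action=spin_ccw
4. SIG_LOST: (M_PICK) → mode=M_HOME action=arm_retract

final mode: M_HOME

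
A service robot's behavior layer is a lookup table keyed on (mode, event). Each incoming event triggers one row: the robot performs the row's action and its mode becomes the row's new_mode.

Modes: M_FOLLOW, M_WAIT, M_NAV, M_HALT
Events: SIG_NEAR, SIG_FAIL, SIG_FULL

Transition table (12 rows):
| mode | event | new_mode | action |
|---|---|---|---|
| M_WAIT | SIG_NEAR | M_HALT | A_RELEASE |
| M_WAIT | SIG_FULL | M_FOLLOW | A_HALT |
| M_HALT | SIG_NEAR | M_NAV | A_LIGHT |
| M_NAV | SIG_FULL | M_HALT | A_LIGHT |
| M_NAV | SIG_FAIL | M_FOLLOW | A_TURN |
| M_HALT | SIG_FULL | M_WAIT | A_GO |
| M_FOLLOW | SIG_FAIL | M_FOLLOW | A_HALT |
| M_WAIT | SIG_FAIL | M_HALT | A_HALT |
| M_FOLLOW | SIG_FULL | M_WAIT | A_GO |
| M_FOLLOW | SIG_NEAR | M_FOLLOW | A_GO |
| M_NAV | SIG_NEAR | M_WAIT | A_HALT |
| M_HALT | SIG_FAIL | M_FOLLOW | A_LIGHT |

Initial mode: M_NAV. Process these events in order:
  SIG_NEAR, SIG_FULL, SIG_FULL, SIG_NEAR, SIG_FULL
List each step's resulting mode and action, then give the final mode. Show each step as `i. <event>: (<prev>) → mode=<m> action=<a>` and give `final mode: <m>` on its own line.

final mode: M_WAIT

1. SIG_NEAR: (M_NAV) → mode=M_WAIT action=A_HALT
2. SIG_FULL: (M_WAIT) → mode=M_FOLLOW action=A_HALT
3. SIG_FULL: (M_FOLLOW) → mode=M_WAIT action=A_GO
4. SIG_NEAR: (M_WAIT) → mode=M_HALT action=A_RELEASE
5. SIG_FULL: (M_HALT) → mode=M_WAIT action=A_GO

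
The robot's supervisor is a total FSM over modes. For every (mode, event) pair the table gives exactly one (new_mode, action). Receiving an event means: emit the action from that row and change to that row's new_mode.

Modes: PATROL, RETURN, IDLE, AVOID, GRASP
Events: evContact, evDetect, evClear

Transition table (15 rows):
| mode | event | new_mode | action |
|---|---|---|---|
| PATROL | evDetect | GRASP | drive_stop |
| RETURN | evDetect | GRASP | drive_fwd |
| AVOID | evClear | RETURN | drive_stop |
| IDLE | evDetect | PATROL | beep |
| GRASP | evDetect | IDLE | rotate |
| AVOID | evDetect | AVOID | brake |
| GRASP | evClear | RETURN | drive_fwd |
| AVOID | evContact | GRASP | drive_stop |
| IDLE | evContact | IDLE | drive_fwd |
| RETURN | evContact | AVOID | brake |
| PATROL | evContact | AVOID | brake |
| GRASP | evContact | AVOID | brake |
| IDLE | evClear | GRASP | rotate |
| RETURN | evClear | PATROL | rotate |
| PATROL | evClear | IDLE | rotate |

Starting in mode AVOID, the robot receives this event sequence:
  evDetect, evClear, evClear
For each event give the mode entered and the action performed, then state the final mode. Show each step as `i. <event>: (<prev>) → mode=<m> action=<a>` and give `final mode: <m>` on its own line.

final mode: PATROL

1. evDetect: (AVOID) → mode=AVOID action=brake
2. evClear: (AVOID) → mode=RETURN action=drive_stop
3. evClear: (RETURN) → mode=PATROL action=rotate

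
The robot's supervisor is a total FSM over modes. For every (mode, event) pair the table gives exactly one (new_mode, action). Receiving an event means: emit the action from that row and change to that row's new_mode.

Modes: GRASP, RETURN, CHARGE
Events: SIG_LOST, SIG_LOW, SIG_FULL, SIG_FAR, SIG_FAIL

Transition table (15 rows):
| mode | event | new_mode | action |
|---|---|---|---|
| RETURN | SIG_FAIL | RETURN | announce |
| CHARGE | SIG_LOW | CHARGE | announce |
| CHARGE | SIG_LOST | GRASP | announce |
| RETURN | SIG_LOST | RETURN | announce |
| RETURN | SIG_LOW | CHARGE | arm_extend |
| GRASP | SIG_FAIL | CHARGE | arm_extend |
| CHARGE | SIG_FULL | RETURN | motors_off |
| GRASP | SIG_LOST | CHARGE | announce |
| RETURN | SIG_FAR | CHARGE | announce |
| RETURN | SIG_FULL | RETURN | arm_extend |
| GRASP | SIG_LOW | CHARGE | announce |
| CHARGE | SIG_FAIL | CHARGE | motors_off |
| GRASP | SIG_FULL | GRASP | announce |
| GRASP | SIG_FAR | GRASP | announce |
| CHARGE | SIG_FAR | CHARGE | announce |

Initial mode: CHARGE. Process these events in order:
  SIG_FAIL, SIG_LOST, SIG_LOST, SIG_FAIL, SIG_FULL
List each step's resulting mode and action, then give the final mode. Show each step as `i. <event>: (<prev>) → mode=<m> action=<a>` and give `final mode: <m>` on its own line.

1. SIG_FAIL: (CHARGE) → mode=CHARGE action=motors_off
2. SIG_LOST: (CHARGE) → mode=GRASP action=announce
3. SIG_LOST: (GRASP) → mode=CHARGE action=announce
4. SIG_FAIL: (CHARGE) → mode=CHARGE action=motors_off
5. SIG_FULL: (CHARGE) → mode=RETURN action=motors_off

final mode: RETURN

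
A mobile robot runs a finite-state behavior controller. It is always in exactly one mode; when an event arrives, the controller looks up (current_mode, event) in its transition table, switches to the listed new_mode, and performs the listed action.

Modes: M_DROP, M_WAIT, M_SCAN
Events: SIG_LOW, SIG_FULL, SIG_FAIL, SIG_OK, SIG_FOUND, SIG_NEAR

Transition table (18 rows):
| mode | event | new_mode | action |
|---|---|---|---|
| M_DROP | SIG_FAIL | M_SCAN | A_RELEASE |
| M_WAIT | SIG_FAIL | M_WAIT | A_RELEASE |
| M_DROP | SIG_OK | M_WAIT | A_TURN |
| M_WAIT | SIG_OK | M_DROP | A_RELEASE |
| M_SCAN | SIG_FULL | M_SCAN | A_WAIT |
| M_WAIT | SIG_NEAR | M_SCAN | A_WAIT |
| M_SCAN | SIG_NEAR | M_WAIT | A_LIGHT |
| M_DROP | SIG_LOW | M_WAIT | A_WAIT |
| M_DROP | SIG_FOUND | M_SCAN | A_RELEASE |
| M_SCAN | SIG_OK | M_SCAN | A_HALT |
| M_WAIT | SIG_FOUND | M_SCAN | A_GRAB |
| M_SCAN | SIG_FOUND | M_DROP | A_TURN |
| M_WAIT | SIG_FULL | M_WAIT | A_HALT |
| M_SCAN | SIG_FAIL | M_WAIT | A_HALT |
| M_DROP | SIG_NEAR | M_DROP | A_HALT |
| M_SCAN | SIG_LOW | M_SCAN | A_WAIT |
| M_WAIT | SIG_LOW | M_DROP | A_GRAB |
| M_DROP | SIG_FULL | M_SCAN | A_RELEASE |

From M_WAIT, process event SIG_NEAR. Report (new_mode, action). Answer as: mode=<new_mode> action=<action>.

mode=M_SCAN action=A_WAIT

current mode = M_WAIT; filter table to that mode:
  (M_WAIT, SIG_FAIL) → (M_WAIT, A_RELEASE)
  (M_WAIT, SIG_OK) → (M_DROP, A_RELEASE)
  (M_WAIT, SIG_NEAR) → (M_SCAN, A_WAIT)  ← event matches
  (M_WAIT, SIG_FOUND) → (M_SCAN, A_GRAB)
  (M_WAIT, SIG_FULL) → (M_WAIT, A_HALT)
  (M_WAIT, SIG_LOW) → (M_DROP, A_GRAB)
event = SIG_NEAR selects (M_SCAN, A_WAIT)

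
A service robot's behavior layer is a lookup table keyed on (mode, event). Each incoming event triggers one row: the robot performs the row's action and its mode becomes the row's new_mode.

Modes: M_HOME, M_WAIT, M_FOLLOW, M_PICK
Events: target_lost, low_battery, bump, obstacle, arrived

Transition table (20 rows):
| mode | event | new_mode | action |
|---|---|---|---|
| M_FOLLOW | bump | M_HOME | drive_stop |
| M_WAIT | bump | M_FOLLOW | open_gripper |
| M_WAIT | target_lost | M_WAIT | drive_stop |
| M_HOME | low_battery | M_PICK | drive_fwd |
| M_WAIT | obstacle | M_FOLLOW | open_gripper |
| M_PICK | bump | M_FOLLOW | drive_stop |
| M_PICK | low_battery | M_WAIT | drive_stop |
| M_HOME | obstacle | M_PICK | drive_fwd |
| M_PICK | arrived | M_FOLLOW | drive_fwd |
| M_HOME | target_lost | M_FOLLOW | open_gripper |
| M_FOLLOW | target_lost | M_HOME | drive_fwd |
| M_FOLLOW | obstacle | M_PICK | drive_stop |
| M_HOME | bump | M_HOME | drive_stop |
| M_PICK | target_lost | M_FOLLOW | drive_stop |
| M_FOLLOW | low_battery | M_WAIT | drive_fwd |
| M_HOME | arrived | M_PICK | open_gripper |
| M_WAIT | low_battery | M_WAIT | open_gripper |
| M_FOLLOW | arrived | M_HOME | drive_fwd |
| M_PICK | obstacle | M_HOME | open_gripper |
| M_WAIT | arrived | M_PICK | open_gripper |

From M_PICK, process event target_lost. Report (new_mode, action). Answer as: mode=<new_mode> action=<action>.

current mode = M_PICK; filter table to that mode:
  (M_PICK, bump) → (M_FOLLOW, drive_stop)
  (M_PICK, low_battery) → (M_WAIT, drive_stop)
  (M_PICK, arrived) → (M_FOLLOW, drive_fwd)
  (M_PICK, target_lost) → (M_FOLLOW, drive_stop)  ← event matches
  (M_PICK, obstacle) → (M_HOME, open_gripper)
event = target_lost selects (M_FOLLOW, drive_stop)

mode=M_FOLLOW action=drive_stop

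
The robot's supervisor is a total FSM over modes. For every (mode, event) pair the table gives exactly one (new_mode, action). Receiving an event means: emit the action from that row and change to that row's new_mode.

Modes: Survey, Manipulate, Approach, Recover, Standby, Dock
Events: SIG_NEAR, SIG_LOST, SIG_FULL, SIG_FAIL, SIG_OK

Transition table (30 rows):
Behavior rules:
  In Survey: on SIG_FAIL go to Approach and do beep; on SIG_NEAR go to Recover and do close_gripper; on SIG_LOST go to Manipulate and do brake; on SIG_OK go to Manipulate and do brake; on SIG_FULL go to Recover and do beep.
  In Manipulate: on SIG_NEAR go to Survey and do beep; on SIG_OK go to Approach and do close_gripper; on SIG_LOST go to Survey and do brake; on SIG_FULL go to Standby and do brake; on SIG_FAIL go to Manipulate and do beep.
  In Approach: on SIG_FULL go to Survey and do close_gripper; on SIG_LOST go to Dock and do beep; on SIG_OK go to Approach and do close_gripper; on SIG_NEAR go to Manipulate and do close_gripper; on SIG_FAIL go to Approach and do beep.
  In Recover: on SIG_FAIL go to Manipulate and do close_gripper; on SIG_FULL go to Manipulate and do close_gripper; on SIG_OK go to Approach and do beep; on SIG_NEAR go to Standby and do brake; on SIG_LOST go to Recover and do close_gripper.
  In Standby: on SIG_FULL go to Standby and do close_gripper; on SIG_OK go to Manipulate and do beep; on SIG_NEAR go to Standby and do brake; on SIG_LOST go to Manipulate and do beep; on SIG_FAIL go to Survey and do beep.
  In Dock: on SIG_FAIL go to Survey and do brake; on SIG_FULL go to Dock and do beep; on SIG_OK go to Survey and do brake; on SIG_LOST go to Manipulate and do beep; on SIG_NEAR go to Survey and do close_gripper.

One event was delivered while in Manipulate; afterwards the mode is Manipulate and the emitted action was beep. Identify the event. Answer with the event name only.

SIG_FAIL

try SIG_NEAR: (Manipulate, SIG_NEAR) → (Survey, beep)
try SIG_LOST: (Manipulate, SIG_LOST) → (Survey, brake)
try SIG_FULL: (Manipulate, SIG_FULL) → (Standby, brake)
try SIG_FAIL: (Manipulate, SIG_FAIL) → (Manipulate, beep)  ← matches
try SIG_OK: (Manipulate, SIG_OK) → (Approach, close_gripper)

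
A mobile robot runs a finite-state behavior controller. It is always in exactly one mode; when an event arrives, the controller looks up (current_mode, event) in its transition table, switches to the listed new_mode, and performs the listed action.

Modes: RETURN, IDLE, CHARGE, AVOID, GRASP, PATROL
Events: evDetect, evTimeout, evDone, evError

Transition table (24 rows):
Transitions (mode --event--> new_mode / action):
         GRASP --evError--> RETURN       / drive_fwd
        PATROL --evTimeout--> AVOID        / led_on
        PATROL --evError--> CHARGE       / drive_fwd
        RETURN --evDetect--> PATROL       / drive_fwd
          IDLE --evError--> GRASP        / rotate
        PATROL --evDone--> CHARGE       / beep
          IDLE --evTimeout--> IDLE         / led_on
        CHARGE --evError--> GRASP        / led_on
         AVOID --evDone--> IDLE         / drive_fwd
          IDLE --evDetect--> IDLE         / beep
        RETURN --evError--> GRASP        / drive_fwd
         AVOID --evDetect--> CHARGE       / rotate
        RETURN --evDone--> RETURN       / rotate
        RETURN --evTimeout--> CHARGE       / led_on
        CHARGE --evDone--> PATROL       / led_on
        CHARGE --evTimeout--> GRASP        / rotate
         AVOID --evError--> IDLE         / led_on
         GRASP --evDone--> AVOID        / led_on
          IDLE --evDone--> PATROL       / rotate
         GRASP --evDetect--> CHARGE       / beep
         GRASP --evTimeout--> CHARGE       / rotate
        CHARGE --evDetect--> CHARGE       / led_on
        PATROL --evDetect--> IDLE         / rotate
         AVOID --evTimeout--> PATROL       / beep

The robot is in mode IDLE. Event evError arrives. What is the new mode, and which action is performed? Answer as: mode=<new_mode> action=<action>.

mode=GRASP action=rotate

current mode = IDLE; filter table to that mode:
  (IDLE, evError) → (GRASP, rotate)  ← event matches
  (IDLE, evTimeout) → (IDLE, led_on)
  (IDLE, evDetect) → (IDLE, beep)
  (IDLE, evDone) → (PATROL, rotate)
event = evError selects (GRASP, rotate)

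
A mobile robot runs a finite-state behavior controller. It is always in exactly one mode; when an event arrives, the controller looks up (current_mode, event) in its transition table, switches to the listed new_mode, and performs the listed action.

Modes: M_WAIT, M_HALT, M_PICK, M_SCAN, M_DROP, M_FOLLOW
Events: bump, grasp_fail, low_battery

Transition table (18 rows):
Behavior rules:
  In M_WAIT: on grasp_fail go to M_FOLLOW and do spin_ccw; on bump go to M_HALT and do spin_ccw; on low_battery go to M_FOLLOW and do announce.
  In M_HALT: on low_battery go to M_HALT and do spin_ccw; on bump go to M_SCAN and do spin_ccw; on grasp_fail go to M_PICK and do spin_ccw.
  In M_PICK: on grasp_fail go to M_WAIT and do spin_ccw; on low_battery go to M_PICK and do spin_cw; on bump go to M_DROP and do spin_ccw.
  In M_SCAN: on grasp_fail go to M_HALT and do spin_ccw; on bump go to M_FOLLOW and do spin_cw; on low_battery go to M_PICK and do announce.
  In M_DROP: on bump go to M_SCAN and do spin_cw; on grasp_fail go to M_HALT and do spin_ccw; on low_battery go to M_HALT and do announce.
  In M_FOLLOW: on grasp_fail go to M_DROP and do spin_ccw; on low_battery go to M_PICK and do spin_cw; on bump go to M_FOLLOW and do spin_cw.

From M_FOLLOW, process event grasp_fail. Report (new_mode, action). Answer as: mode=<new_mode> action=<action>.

mode=M_DROP action=spin_ccw

current mode = M_FOLLOW; filter table to that mode:
  (M_FOLLOW, grasp_fail) → (M_DROP, spin_ccw)  ← event matches
  (M_FOLLOW, low_battery) → (M_PICK, spin_cw)
  (M_FOLLOW, bump) → (M_FOLLOW, spin_cw)
event = grasp_fail selects (M_DROP, spin_ccw)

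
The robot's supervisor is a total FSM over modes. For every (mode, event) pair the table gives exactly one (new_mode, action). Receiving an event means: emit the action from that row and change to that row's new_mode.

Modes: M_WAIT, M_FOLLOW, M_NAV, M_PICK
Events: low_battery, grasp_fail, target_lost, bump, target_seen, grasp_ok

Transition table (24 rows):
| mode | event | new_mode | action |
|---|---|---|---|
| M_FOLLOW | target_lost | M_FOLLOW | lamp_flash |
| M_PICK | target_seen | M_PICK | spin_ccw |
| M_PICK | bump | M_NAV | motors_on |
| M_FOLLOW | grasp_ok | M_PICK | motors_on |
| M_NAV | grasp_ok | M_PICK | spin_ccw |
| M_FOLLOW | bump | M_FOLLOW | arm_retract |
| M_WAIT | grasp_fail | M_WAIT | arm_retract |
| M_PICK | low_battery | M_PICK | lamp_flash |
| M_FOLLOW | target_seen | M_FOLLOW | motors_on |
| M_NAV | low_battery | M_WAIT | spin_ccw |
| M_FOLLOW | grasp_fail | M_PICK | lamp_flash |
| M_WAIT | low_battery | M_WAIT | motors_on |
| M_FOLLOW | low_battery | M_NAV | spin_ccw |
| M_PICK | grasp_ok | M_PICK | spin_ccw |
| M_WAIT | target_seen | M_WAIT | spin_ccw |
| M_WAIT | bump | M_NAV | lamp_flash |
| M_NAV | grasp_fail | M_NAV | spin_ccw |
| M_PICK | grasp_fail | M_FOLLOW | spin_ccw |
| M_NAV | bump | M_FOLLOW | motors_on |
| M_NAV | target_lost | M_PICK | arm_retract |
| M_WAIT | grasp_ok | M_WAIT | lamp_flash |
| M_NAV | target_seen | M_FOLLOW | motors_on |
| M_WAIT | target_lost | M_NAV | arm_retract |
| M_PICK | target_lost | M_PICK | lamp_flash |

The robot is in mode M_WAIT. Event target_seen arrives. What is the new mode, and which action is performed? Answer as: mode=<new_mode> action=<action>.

current mode = M_WAIT; filter table to that mode:
  (M_WAIT, grasp_fail) → (M_WAIT, arm_retract)
  (M_WAIT, low_battery) → (M_WAIT, motors_on)
  (M_WAIT, target_seen) → (M_WAIT, spin_ccw)  ← event matches
  (M_WAIT, bump) → (M_NAV, lamp_flash)
  (M_WAIT, grasp_ok) → (M_WAIT, lamp_flash)
  (M_WAIT, target_lost) → (M_NAV, arm_retract)
event = target_seen selects (M_WAIT, spin_ccw)

mode=M_WAIT action=spin_ccw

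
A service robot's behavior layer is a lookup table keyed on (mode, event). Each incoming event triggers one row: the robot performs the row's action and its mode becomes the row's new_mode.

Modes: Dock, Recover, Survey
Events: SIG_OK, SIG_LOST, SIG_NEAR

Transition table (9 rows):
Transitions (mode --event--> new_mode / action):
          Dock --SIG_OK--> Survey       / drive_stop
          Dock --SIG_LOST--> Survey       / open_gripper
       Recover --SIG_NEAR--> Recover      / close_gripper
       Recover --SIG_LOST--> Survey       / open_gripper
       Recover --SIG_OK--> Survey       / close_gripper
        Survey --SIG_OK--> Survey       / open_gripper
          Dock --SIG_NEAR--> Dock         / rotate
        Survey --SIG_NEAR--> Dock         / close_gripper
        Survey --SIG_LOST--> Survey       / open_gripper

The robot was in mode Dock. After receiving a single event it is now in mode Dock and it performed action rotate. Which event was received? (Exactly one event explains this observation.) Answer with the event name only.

SIG_NEAR

try SIG_OK: (Dock, SIG_OK) → (Survey, drive_stop)
try SIG_LOST: (Dock, SIG_LOST) → (Survey, open_gripper)
try SIG_NEAR: (Dock, SIG_NEAR) → (Dock, rotate)  ← matches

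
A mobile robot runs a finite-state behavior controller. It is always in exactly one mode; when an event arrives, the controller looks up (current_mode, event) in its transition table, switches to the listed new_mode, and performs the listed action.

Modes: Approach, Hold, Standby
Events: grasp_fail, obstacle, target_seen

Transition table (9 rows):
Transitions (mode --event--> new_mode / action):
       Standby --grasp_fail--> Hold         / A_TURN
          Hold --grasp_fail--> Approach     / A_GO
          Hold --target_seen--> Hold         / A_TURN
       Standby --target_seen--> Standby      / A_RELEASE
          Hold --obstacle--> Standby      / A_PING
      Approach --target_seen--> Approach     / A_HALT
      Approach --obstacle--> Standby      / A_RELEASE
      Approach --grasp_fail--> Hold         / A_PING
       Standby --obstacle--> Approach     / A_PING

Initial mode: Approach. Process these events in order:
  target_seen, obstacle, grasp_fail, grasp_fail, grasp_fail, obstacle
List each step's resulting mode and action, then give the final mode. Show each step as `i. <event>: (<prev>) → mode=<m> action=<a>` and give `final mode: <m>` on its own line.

final mode: Standby

1. target_seen: (Approach) → mode=Approach action=A_HALT
2. obstacle: (Approach) → mode=Standby action=A_RELEASE
3. grasp_fail: (Standby) → mode=Hold action=A_TURN
4. grasp_fail: (Hold) → mode=Approach action=A_GO
5. grasp_fail: (Approach) → mode=Hold action=A_PING
6. obstacle: (Hold) → mode=Standby action=A_PING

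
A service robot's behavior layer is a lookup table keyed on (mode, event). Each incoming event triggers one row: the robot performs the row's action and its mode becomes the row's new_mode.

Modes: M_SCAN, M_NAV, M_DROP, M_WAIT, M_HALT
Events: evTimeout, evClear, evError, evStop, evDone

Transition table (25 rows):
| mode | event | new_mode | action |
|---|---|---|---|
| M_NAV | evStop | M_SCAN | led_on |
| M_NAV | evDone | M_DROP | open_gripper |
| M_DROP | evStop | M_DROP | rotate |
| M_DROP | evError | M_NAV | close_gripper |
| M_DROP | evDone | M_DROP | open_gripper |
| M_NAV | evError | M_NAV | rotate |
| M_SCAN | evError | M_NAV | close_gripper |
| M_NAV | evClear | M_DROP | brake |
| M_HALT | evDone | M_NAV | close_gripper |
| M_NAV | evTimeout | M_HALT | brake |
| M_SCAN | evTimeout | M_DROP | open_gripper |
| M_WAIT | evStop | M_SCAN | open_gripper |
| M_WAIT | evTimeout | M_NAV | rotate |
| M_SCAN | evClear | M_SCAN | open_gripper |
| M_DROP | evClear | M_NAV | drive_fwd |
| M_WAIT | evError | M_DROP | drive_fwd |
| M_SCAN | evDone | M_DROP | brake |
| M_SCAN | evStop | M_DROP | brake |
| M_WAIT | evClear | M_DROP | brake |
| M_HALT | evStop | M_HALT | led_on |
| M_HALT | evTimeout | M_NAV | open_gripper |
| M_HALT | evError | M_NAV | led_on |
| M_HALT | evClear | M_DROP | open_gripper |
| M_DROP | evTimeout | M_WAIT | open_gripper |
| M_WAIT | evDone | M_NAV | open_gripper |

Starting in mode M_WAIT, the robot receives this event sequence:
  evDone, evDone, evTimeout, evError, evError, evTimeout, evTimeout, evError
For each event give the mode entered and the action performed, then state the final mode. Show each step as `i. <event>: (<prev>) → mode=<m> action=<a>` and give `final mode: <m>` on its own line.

1. evDone: (M_WAIT) → mode=M_NAV action=open_gripper
2. evDone: (M_NAV) → mode=M_DROP action=open_gripper
3. evTimeout: (M_DROP) → mode=M_WAIT action=open_gripper
4. evError: (M_WAIT) → mode=M_DROP action=drive_fwd
5. evError: (M_DROP) → mode=M_NAV action=close_gripper
6. evTimeout: (M_NAV) → mode=M_HALT action=brake
7. evTimeout: (M_HALT) → mode=M_NAV action=open_gripper
8. evError: (M_NAV) → mode=M_NAV action=rotate

final mode: M_NAV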